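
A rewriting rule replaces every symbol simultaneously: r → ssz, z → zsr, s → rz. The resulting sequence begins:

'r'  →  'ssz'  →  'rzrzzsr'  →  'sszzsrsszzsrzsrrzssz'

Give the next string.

rzrzzsrzsrrzsszrzrzzsrzsrrzsszzsrrzsszsszzsrrzrzzsr

Replace each of the 20 characters of sszzsrsszzsrzsrrzssz in place — rz rz zsr zsr rz ssz rz rz zsr zsr rz ssz zsr rz ssz ssz zsr rz rz zsr — and concatenate.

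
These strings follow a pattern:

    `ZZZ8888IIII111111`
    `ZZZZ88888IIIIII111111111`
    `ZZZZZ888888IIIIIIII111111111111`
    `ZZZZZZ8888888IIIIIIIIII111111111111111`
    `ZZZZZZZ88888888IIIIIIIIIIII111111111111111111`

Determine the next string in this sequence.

Term n consists of n+1 Z's, followed by n+2 8's, followed by 2n I's, followed by 3n 1's, where the shown terms are n = 2, 3, 4, 5, 6.
For the next term, n = 7, so the run lengths are 8, 9, 14, 21.

ZZZZZZZZ888888888IIIIIIIIIIIIII111111111111111111111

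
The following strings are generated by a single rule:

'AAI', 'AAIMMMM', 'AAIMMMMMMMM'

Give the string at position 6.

AAIMMMMMMMMMMMMMMMMMMMM

Every step adds MMMM to the end: s(k+1) = s(k)·MMMM.
From AAIMMMMMMMM, 3 further steps: AAIMMMMMMMM → AAIMMMMMMMMMMMM → AAIMMMMMMMMMMMMMMMM → (answer).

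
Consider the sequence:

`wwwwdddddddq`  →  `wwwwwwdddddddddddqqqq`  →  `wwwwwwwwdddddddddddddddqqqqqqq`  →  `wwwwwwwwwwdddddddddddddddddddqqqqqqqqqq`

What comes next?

wwwwwwwwwwwwdddddddddddddddddddddddqqqqqqqqqqqqq

Each string has the form w^{2n+2} d^{4n+3} q^{3n-2} (n = 1, 2, …).
For the next term, n = 5, so the run lengths are 12, 23, 13.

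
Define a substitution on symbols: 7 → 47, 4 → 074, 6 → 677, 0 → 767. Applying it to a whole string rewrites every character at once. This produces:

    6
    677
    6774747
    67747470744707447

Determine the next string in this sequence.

Rewriting the 17 symbols of 67747470744707447 one by one yields 677 47 47 074 47 074 47 767 47 074 074 47 767 47 074 074 47; concatenated:

6774747074470744776747074074477674707407447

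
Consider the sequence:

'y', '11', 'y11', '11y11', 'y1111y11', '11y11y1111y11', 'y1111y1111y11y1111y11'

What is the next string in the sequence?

This is a Fibonacci-style word recurrence s(k) = s(k−2)·s(k−1): e.g. y·11 = y11.
The next term joins 11y11y1111y11 and y1111y1111y11y1111y11.

11y11y1111y11y1111y1111y11y1111y11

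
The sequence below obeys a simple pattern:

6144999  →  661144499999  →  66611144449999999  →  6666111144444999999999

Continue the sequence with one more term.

666661111144444499999999999

Term n consists of n 6's, followed by n 1's, followed by n+1 4's, followed by 2n+1 9's (n = 1, 2, …).
Setting n = 5 gives 5, 5, 6, 11 characters in each block.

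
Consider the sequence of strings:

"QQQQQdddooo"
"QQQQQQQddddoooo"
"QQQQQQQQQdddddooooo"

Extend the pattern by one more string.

Reading off run lengths: Q runs 5, 7, 9; d runs 3, 4, 5; o runs 3, 4, 5 — each is linear in n, where the shown terms are n = 2, 3, 4.
At n = 5 the blocks have lengths 11, 6, 6.

QQQQQQQQQQQddddddoooooo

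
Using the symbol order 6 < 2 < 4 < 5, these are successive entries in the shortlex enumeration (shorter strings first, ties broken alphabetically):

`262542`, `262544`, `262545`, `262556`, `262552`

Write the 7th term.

Advancing 2 positions from 262552 through 262552 → 262554 reaches term 7.

262555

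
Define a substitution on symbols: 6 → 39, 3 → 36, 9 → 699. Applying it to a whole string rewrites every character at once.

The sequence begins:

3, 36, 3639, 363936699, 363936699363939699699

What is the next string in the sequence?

Replace each of the 21 characters of 363936699363939699699 in place — 36 39 36 699 36 39 39 699 699 36 39 36 699 36 699 39 699 699 39 699 699 — and concatenate.

363936699363939699699363936699366993969969939699699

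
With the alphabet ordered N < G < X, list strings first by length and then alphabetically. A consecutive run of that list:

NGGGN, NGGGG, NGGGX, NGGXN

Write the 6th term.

Advancing 2 positions from NGGXN through NGGXN → NGGXG reaches term 6.

NGGXX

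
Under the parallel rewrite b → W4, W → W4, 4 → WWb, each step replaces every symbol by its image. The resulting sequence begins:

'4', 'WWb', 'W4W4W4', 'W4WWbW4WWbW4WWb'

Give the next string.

W4WWbW4W4W4W4WWbW4W4W4W4WWbW4W4W4

φ(W4WWbW4WWbW4WWb) expands symbol-by-symbol to W4 WWb W4 W4 W4 W4 WWb W4 W4 W4 W4 WWb W4 W4 W4; joining the 15 pieces gives the next term.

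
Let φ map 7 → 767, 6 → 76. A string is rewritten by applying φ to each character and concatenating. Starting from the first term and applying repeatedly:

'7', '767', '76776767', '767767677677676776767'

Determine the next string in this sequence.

Rewriting the 21 symbols of 767767677677676776767 one by one yields 767 76 767 767 76 767 76 767 767 76 767 767 76 767 76 767 767 76 767 76 767; concatenated:

7677676776776767767677677676776776767767677677676776767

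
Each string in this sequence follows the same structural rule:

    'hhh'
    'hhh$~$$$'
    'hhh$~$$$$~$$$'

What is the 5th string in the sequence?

hhh$~$$$$~$$$$~$$$$~$$$

The strings grow by a fixed suffix $~$$$ each time.
From hhh$~$$$$~$$$, 2 further steps: hhh$~$$$$~$$$ → hhh$~$$$$~$$$$~$$$ → (answer).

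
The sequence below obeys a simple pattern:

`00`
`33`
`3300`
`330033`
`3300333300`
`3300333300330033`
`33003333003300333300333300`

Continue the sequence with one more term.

Each term (from the third on) is the previous term followed by the one before it: term 3 = 33·00 = 3300.
So term 8 is 33003333003300333300333300·3300333300330033.

330033330033003333003333003300333300330033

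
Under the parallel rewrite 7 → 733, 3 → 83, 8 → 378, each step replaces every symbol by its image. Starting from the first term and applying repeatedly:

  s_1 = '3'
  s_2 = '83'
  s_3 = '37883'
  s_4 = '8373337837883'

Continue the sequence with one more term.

Rewriting the 13 symbols of 8373337837883 one by one yields 378 83 733 83 83 83 733 378 83 733 378 378 83; concatenated:

378837338383837333788373337837883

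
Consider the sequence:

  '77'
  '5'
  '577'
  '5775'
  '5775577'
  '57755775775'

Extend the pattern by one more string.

577557757755775577

Each term (from the third on) is the previous term followed by the one before it: term 3 = 5·77 = 577.
Continuing: 57755775775 · 5775577 gives term 7.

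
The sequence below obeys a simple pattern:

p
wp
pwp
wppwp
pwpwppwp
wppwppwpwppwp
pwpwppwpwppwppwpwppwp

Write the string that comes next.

wppwppwpwppwppwpwppwpwppwppwpwppwp

This is a Fibonacci-style word recurrence s(k) = s(k−2)·s(k−1): e.g. p·wp = pwp.
Continuing: wppwppwpwppwp · pwpwppwpwppwppwpwppwp gives term 8.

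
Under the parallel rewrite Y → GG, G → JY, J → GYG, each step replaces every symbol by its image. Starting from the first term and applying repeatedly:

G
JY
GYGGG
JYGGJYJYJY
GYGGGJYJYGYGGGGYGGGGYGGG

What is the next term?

JYGGJYJYJYGYGGGGYGGGJYGGJYJYJYJYGGJYJYJYJYGGJYJYJY

Replace each of the 24 characters of GYGGGJYJYGYGGGGYGGGGYGGG in place — JY GG JY JY JY GYG GG GYG GG JY GG JY JY JY JY GG JY JY JY JY GG JY JY JY — and concatenate.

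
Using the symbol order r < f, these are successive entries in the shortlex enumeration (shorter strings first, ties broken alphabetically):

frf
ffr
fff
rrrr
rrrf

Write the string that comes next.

The successor of rrrf increments the rightmost position that isn't already f and resets every position after it to r.

rrfr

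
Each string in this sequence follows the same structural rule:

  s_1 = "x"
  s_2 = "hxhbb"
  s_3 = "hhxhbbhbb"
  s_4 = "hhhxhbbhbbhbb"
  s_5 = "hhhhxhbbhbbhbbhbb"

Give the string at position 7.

hhhhhhxhbbhbbhbbhbbhbbhbb

s(k+1) = h·s(k)·hbb, so each term gains h as a prefix and hbb as a suffix.
From hhhhxhbbhbbhbbhbb, 2 further steps: hhhhxhbbhbbhbbhbb → hhhhhxhbbhbbhbbhbbhbb → (answer).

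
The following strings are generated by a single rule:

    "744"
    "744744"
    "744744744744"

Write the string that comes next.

Each string is two copies of the previous one concatenated.
One more doubling of 744744744744 gives the answer.

744744744744744744744744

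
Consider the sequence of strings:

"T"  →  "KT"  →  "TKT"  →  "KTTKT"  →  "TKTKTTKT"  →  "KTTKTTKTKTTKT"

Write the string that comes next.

From term 3 onward, concatenate the second-to-last term with the last: T·KT = TKT, KT·TKT = KTTKT, …
Continuing: TKTKTTKT · KTTKTTKTKTTKT gives term 7.

TKTKTTKTKTTKTTKTKTTKT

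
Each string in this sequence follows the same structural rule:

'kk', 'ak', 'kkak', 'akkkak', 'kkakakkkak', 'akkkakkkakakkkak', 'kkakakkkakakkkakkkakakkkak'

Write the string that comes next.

akkkakkkakakkkakkkakakkkakakkkakkkakakkkak

This is a Fibonacci-style word recurrence s(k) = s(k−2)·s(k−1): e.g. kk·ak = kkak.
So term 8 is akkkakkkakakkkak·kkakakkkakakkkakkkakakkkak.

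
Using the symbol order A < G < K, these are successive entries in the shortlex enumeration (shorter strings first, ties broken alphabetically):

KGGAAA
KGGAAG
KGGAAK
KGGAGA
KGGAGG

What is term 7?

KGGAKA

Continuing the enumeration 2 steps past KGGAGG: KGGAGG → KGGAGK → (answer).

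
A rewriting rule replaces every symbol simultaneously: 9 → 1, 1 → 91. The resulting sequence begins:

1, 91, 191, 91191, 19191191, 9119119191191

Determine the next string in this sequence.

Applying the rule to each of the 13 symbols of 9119119191191 gives the pieces 1 91 91 1 91 91 1 91 1 91 91 1 91, which concatenate to the answer.

191911919119119191191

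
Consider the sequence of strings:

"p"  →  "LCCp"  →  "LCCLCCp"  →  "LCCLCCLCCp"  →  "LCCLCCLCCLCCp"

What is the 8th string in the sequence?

LCCLCCLCCLCCLCCLCCLCCp

Every step adds LCC at the front: s(k+1) = LCC·s(k).
From LCCLCCLCCLCCp, 3 further steps: LCCLCCLCCLCCp → LCCLCCLCCLCCLCCp → LCCLCCLCCLCCLCCLCCp → (answer).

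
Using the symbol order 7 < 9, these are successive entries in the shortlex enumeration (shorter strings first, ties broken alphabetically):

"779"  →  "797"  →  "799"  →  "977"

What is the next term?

Treat 977 as a base-2 numeral over the given alphabet and add one, carrying through any trailing 9's.

979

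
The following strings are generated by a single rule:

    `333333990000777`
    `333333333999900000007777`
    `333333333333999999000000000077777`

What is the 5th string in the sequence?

333333333333333333999999999900000000000000007777777

The n-th term is 3n+3 3's then 2n 9's then 3n+1 0's then n+2 7's (n = 1, 2, …).
At n = 5 the blocks have lengths 18, 10, 16, 7.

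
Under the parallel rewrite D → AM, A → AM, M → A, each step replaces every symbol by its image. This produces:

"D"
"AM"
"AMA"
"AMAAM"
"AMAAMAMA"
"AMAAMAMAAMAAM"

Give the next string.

AMAAMAMAAMAAMAMAAMAMA

φ(AMAAMAMAAMAAM) expands symbol-by-symbol to AM A AM AM A AM A AM AM A AM AM A; joining the 13 pieces gives the next term.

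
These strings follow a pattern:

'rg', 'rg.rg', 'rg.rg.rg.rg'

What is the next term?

Every step duplicates the string with '.' between the halves.
So the next term is two copies of rg.rg.rg.rg with '.' between the halves.

rg.rg.rg.rg.rg.rg.rg.rg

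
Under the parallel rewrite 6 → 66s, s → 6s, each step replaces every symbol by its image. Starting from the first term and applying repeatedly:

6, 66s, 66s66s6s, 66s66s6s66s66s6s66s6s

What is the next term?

66s66s6s66s66s6s66s6s66s66s6s66s66s6s66s6s66s66s6s66s6s

Replace each of the 21 characters of 66s66s6s66s66s6s66s6s in place — 66s 66s 6s 66s 66s 6s 66s 6s 66s 66s 6s 66s 66s 6s 66s 6s 66s 66s 6s 66s 6s — and concatenate.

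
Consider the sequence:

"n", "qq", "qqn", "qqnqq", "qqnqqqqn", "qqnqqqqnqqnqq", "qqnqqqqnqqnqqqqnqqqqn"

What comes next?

qqnqqqqnqqnqqqqnqqqqnqqnqqqqnqqnqq

From term 3 onward, concatenate the last term with the second-to-last: qq·n = qqn, qqn·qq = qqnqq, …
So term 8 is qqnqqqqnqqnqqqqnqqqqn·qqnqqqqnqqnqq.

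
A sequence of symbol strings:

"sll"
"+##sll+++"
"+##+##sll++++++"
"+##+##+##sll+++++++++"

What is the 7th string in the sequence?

Each term wraps the previous one in +## on the left and +++ on the right.
From +##+##+##sll+++++++++, 3 further steps: +##+##+##sll+++++++++ → +##+##+##+##sll++++++++++++ → +##+##+##+##+##sll+++++++++++++++ → (answer).

+##+##+##+##+##+##sll++++++++++++++++++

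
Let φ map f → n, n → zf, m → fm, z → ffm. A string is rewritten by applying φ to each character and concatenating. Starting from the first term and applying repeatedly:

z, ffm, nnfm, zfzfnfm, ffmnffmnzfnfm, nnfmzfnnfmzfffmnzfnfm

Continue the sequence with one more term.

zfzfnfmffmnzfzfnfmffmnnnfmzfffmnzfnfm

φ(nnfmzfnnfmzfffmnzfnfm) expands symbol-by-symbol to zf zf n fm ffm n zf zf n fm ffm n n n fm zf ffm n zf n fm; joining the 21 pieces gives the next term.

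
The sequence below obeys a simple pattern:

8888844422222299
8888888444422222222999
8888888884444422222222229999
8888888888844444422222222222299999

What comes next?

8888888888888444444422222222222222999999

Reading off run lengths: 8 runs 5, 7, 9, 11; 4 runs 3, 4, 5, 6; 2 runs 6, 8, 10, 12; 9 runs 2, 3, 4, 5 — each is linear in n, where the shown terms are n = 3, 4, 5, 6.
For the next term, n = 7, so the run lengths are 13, 7, 14, 6.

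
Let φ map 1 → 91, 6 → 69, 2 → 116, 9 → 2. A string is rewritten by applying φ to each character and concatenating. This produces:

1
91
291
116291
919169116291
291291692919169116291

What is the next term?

116291116291692116291291692919169116291

Replace each of the 21 characters of 291291692919169116291 in place — 116 2 91 116 2 91 69 2 116 2 91 2 91 69 2 91 91 69 116 2 91 — and concatenate.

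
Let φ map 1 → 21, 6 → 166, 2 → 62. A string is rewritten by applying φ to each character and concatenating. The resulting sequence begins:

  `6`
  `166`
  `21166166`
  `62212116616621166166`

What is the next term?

Replace each of the 20 characters of 62212116616621166166 in place — 166 62 62 21 62 21 21 166 166 21 166 166 62 21 21 166 166 21 166 166 — and concatenate.

1666262216221211661662116616662212116616621166166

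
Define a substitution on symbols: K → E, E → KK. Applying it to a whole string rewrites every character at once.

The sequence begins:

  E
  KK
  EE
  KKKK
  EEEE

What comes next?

KKKKKKKK

Rewriting each symbol of EEEE: E→KK, E→KK, E→KK, E→KK, which concatenates to KK KK KK KK.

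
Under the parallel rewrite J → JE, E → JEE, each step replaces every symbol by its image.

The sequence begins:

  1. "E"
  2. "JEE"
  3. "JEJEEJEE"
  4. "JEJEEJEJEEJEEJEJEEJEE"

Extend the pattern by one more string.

Applying the rule to each of the 21 symbols of JEJEEJEJEEJEEJEJEEJEE gives the pieces JE JEE JE JEE JEE JE JEE JE JEE JEE JE JEE JEE JE JEE JE JEE JEE JE JEE JEE, which concatenate to the answer.

JEJEEJEJEEJEEJEJEEJEJEEJEEJEJEEJEEJEJEEJEJEEJEEJEJEEJEE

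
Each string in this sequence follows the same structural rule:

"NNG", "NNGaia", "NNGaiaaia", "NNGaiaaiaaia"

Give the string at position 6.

Every step adds aia to the end: s(k+1) = s(k)·aia.
From NNGaiaaiaaia, 2 further steps: NNGaiaaiaaia → NNGaiaaiaaiaaia → (answer).

NNGaiaaiaaiaaiaaia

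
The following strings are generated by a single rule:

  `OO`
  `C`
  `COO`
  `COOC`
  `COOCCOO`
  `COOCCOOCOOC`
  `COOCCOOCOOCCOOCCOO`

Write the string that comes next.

COOCCOOCOOCCOOCCOOCOOCCOOCOOC

This is a Fibonacci-style word recurrence s(k) = s(k−1)·s(k−2): e.g. C·OO = COO.
So term 8 is COOCCOOCOOCCOOCCOO·COOCCOOCOOC.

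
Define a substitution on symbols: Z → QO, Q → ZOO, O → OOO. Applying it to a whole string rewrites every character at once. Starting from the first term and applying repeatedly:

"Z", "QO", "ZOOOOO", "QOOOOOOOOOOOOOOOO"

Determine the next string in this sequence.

Rewriting the 17 symbols of QOOOOOOOOOOOOOOOO one by one yields ZOO OOO OOO OOO OOO OOO OOO OOO OOO OOO OOO OOO OOO OOO OOO OOO OOO; concatenated:

ZOOOOOOOOOOOOOOOOOOOOOOOOOOOOOOOOOOOOOOOOOOOOOOOOOO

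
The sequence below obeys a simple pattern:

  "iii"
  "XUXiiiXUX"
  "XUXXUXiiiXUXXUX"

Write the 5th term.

s(k+1) = XUX·s(k)·XUX, so each term gains XUX as a prefix and XUX as a suffix.
From XUXXUXiiiXUXXUX, 2 further steps: XUXXUXiiiXUXXUX → XUXXUXXUXiiiXUXXUXXUX → (answer).

XUXXUXXUXXUXiiiXUXXUXXUXXUX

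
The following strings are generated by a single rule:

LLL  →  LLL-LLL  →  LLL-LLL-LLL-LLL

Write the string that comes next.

LLL-LLL-LLL-LLL-LLL-LLL-LLL-LLL

Each string is two copies of the previous one joined by '-'.
One more doubling of LLL-LLL-LLL-LLL gives the answer.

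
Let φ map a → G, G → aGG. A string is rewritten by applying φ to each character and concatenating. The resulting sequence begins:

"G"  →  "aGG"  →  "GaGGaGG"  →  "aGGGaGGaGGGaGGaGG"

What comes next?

GaGGaGGaGGGaGGaGGGaGGaGGaGGGaGGaGGGaGGaGG

Applying the rule to each of the 17 symbols of aGGGaGGaGGGaGGaGG gives the pieces G aGG aGG aGG G aGG aGG G aGG aGG aGG G aGG aGG G aGG aGG, which concatenate to the answer.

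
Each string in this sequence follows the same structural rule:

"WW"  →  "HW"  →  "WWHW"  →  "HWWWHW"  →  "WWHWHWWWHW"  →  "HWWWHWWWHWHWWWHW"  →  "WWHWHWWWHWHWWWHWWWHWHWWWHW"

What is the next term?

HWWWHWWWHWHWWWHWWWHWHWWWHWHWWWHWWWHWHWWWHW

From term 3 onward, concatenate the second-to-last term with the last: WW·HW = WWHW, HW·WWHW = HWWWHW, …
So term 8 is HWWWHWWWHWHWWWHW·WWHWHWWWHWHWWWHWWWHWHWWWHW.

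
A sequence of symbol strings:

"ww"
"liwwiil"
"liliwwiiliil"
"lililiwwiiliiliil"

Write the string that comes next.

Every step adds li to the front and iil to the end of the previous string.
Applying this once more to lililiwwiiliiliil:

lilililiwwiiliiliiliil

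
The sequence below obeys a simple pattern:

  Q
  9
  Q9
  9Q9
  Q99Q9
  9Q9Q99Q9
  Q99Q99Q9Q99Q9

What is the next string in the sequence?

9Q9Q99Q9Q99Q99Q9Q99Q9

This is a Fibonacci-style word recurrence s(k) = s(k−2)·s(k−1): e.g. Q·9 = Q9.
So term 8 is 9Q9Q99Q9·Q99Q99Q9Q99Q9.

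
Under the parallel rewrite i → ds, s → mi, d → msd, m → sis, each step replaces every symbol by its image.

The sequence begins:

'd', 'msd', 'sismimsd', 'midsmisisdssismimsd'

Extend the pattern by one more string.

sisdsmsdmisisdsmidsmimsdmimidsmisisdssismimsd

φ(midsmisisdssismimsd) expands symbol-by-symbol to sis ds msd mi sis ds mi ds mi msd mi mi ds mi sis ds sis mi msd; joining the 19 pieces gives the next term.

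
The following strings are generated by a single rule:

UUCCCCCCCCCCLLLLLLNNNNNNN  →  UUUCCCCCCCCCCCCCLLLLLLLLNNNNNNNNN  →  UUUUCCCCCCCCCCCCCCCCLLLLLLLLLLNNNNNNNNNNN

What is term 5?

UUUUUUCCCCCCCCCCCCCCCCCCCCCCLLLLLLLLLLLLLLNNNNNNNNNNNNNNN

Reading off run lengths: U runs 2, 3, 4; C runs 10, 13, 16; L runs 6, 8, 10; N runs 7, 9, 11 — each is linear in n, where the shown terms are n = 3, 4, 5.
At n = 7 the blocks have lengths 6, 22, 14, 15.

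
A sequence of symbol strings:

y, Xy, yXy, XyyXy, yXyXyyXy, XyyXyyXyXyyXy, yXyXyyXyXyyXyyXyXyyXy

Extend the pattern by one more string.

Each term (from the third on) is the two preceding terms concatenated in order: term 3 = y·Xy = yXy.
The next term joins XyyXyyXyXyyXy and yXyXyyXyXyyXyyXyXyyXy.

XyyXyyXyXyyXyyXyXyyXyXyyXyyXyXyyXy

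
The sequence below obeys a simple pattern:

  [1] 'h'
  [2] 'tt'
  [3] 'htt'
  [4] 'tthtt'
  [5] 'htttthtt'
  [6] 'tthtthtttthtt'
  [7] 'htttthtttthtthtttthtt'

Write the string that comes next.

tthtthtttthtthtttthtttthtthtttthtt

From term 3 onward, concatenate the second-to-last term with the last: h·tt = htt, tt·htt = tthtt, …
So term 8 is tthtthtttthtt·htttthtttthtthtttthtt.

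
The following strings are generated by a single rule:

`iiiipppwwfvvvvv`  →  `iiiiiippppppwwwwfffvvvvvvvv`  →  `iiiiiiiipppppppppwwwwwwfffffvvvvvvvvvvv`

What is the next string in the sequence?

iiiiiiiiiippppppppppppwwwwwwwwfffffffvvvvvvvvvvvvvv

Each string has the form i^{2n+2} p^{3n} w^{2n} f^{2n-1} v^{3n+2} (n = 1, 2, …).
Setting n = 4 gives 10, 12, 8, 7, 14 characters in each block.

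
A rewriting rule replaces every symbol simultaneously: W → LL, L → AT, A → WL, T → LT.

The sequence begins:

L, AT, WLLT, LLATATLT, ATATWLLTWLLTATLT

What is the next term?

Replace each of the 16 characters of ATATWLLTWLLTATLT in place — WL LT WL LT LL AT AT LT LL AT AT LT WL LT AT LT — and concatenate.

WLLTWLLTLLATATLTLLATATLTWLLTATLT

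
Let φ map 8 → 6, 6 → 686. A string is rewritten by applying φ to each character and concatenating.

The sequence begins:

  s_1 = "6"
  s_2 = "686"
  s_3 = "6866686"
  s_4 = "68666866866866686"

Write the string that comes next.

Rewriting the 17 symbols of 68666866866866686 one by one yields 686 6 686 686 686 6 686 686 6 686 686 6 686 686 686 6 686; concatenated:

68666866866866686686668668666866866866686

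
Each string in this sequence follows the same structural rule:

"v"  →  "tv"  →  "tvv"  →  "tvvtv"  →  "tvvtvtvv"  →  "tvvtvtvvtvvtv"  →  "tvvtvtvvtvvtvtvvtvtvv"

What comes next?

tvvtvtvvtvvtvtvvtvtvvtvvtvtvvtvvtv

This is a Fibonacci-style word recurrence s(k) = s(k−1)·s(k−2): e.g. tv·v = tvv.
The next term joins tvvtvtvvtvvtvtvvtvtvv and tvvtvtvvtvvtv.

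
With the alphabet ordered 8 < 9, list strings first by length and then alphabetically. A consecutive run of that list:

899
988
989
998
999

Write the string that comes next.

999 is the last string of length 3, so the next is the first of length 4: 8 repeated 4 times.

8888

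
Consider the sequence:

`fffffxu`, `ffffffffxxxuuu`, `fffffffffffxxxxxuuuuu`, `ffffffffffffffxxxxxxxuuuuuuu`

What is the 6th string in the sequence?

ffffffffffffffffffffxxxxxxxxxxxuuuuuuuuuuu

Reading off run lengths: f runs 5, 8, 11, 14; x runs 1, 3, 5, 7; u runs 1, 3, 5, 7 — each is linear in n (n = 1, 2, …).
Setting n = 6 gives 20, 11, 11 characters in each block.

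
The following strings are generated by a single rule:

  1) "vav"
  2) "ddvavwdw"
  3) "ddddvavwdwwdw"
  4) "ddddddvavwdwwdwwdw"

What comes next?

Each term wraps the previous one in dd on the left and wdw on the right.
Applying this once more to ddddddvavwdwwdwwdw:

ddddddddvavwdwwdwwdwwdw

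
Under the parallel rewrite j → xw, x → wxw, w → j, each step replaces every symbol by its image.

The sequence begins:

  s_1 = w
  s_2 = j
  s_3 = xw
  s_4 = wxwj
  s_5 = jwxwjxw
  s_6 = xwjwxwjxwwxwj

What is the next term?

Rewriting the 13 symbols of xwjwxwjxwwxwj one by one yields wxw j xw j wxw j xw wxw j j wxw j xw; concatenated:

wxwjxwjwxwjxwwxwjjwxwjxw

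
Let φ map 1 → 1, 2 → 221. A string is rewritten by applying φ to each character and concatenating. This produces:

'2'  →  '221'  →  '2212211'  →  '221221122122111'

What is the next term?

Applying the rule to each of the 15 symbols of 221221122122111 gives the pieces 221 221 1 221 221 1 1 221 221 1 221 221 1 1 1, which concatenate to the answer.

2212211221221112212211221221111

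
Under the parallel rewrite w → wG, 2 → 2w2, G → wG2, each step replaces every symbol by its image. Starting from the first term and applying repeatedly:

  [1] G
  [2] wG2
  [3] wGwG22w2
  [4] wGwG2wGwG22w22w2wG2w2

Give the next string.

wGwG2wGwG22w2wGwG2wGwG22w22w2wG2w22w2wG2w2wGwG22w2wG2w2

φ(wGwG2wGwG22w22w2wG2w2) expands symbol-by-symbol to wG wG2 wG wG2 2w2 wG wG2 wG wG2 2w2 2w2 wG 2w2 2w2 wG 2w2 wG wG2 2w2 wG 2w2; joining the 21 pieces gives the next term.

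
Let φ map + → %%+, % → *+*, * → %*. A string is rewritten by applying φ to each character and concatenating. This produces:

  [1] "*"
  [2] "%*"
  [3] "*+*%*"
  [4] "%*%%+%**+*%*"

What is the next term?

*+*%**+**+*%%+*+*%*%*%%+%**+*%*

Apply φ to %*%%+%**+*%* symbol by symbol: %→*+*, *→%*, %→*+*, %→*+*, +→%%+, %→*+*, *→%*, *→%*, +→%%+, *→%*, %→*+*, *→%*; joined: *+* %* *+* *+* %%+ *+* %* %* %%+ %* *+* %*.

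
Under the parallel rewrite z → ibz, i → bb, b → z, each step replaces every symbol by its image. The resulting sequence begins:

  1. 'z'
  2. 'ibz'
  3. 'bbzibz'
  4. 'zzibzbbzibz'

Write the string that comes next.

ibzibzbbzibzzzibzbbzibz

Expanding zzibzbbzibz: z→ibz, z→ibz, i→bb, b→z, z→ibz, b→z, b→z, z→ibz, i→bb, b→z, z→ibz. Concatenated: ibz ibz bb z ibz z z ibz bb z ibz.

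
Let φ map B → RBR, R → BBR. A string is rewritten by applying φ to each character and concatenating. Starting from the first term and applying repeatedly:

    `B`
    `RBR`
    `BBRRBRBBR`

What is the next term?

Expanding BBRRBRBBR: B→RBR, B→RBR, R→BBR, R→BBR, B→RBR, R→BBR, B→RBR, B→RBR, R→BBR. Concatenated: RBR RBR BBR BBR RBR BBR RBR RBR BBR.

RBRRBRBBRBBRRBRBBRRBRRBRBBR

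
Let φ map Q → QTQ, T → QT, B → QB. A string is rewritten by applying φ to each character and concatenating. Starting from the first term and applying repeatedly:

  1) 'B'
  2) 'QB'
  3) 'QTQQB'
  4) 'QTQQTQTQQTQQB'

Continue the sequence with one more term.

QTQQTQTQQTQQTQTQQTQTQQTQQTQTQQTQQB

Replace each of the 13 characters of QTQQTQTQQTQQB in place — QTQ QT QTQ QTQ QT QTQ QT QTQ QTQ QT QTQ QTQ QB — and concatenate.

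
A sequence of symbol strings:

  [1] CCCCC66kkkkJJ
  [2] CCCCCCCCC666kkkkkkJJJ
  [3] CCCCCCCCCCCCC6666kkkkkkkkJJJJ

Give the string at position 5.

CCCCCCCCCCCCCCCCCCCCC666666kkkkkkkkkkkkJJJJJJ

The n-th term is 4n+1 C's then n+1 6's then 2n+2 k's then n+1 J's (n = 1, 2, …).
Setting n = 5 gives 21, 6, 12, 6 characters in each block.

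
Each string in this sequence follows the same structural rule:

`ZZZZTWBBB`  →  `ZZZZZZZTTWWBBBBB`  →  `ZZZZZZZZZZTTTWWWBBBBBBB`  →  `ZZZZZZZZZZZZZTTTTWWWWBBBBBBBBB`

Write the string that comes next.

Each string has the form Z^{3n+1} T^{n} W^{n} B^{2n+1} (n = 1, 2, …).
For the next term, n = 5, so the run lengths are 16, 5, 5, 11.

ZZZZZZZZZZZZZZZZTTTTTWWWWWBBBBBBBBBBB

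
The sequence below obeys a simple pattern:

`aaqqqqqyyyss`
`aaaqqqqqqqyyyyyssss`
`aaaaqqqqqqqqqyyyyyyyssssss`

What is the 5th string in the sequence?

Reading off run lengths: a runs 2, 3, 4; q runs 5, 7, 9; y runs 3, 5, 7; s runs 2, 4, 6 — each is linear in n (n = 1, 2, …).
At n = 5 the blocks have lengths 6, 13, 11, 10.

aaaaaaqqqqqqqqqqqqqyyyyyyyyyyyssssssssss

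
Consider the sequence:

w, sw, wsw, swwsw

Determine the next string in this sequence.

wswswwsw

This is a Fibonacci-style word recurrence s(k) = s(k−2)·s(k−1): e.g. w·sw = wsw.
So term 5 is wsw·swwsw.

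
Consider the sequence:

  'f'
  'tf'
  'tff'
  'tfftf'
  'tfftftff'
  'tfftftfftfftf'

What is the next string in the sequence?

tfftftfftfftftfftftff

This is a Fibonacci-style word recurrence s(k) = s(k−1)·s(k−2): e.g. tf·f = tff.
The next term joins tfftftfftfftf and tfftftff.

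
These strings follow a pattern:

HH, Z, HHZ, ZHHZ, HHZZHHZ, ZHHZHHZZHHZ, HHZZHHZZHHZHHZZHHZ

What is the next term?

ZHHZHHZZHHZHHZZHHZZHHZHHZZHHZ

This is a Fibonacci-style word recurrence s(k) = s(k−2)·s(k−1): e.g. HH·Z = HHZ.
The next term joins ZHHZHHZZHHZ and HHZZHHZZHHZHHZZHHZ.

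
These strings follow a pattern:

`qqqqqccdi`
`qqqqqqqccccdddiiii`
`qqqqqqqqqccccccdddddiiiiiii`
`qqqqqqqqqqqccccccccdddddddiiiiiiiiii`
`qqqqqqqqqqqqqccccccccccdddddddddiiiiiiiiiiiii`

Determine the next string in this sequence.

qqqqqqqqqqqqqqqccccccccccccdddddddddddiiiiiiiiiiiiiiii

The n-th term is 2n+3 q's then 2n c's then 2n-1 d's then 3n-2 i's (n = 1, 2, …).
Setting n = 6 gives 15, 12, 11, 16 characters in each block.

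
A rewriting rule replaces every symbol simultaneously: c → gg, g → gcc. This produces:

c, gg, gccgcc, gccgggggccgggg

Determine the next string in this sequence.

Rewriting the 14 symbols of gccgggggccgggg one by one yields gcc gg gg gcc gcc gcc gcc gcc gg gg gcc gcc gcc gcc; concatenated:

gccgggggccgccgccgccgccgggggccgccgccgcc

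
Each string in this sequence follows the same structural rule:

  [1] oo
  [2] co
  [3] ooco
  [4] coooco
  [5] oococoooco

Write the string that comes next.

cooocooococoooco

This is a Fibonacci-style word recurrence s(k) = s(k−2)·s(k−1): e.g. oo·co = ooco.
The next term joins coooco and oococoooco.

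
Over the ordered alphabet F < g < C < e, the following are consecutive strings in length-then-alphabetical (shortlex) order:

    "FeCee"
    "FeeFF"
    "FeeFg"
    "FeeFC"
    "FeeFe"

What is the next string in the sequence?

Find the rightmost character of FeeFe below e, bump it to the next letter, and reset everything to its right to F.

FeegF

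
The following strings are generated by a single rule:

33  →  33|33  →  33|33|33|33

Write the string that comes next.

33|33|33|33|33|33|33|33

Each string is two copies of the previous one joined by '|'.
One more doubling of 33|33|33|33 gives the answer.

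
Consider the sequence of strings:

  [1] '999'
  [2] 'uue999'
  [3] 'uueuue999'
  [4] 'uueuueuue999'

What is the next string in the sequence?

Every step adds uue at the front: s(k+1) = uue·s(k).
Applying this once more to uueuueuue999:

uueuueuueuue999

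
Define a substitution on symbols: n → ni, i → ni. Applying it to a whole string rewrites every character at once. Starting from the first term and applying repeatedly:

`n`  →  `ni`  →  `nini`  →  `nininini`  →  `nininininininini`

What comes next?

nininininininininininininininini

Applying the rule to each of the 16 symbols of nininininininini gives the pieces ni ni ni ni ni ni ni ni ni ni ni ni ni ni ni ni, which concatenate to the answer.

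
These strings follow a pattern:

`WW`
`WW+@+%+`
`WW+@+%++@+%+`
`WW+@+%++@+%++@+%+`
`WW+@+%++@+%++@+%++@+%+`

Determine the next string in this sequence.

Each term is the previous one with +@+%+ appended.
So the next term is WW+@+%++@+%++@+%++@+%+·+@+%+.

WW+@+%++@+%++@+%++@+%++@+%+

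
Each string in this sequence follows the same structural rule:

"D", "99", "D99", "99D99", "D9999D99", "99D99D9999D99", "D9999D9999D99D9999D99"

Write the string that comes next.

Each term (from the third on) is the two preceding terms concatenated in order: term 3 = D·99 = D99.
The next term joins 99D99D9999D99 and D9999D9999D99D9999D99.

99D99D9999D99D9999D9999D99D9999D99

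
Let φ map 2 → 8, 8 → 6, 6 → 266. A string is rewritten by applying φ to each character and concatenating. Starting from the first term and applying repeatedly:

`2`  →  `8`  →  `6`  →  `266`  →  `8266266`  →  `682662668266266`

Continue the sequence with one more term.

Rewriting the 15 symbols of 682662668266266 one by one yields 266 6 8 266 266 8 266 266 6 8 266 266 8 266 266; concatenated:

266682662668266266682662668266266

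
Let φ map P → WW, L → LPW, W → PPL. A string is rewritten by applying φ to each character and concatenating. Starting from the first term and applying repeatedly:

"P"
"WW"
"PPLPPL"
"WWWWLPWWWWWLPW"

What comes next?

Rewriting the 14 symbols of WWWWLPWWWWWLPW one by one yields PPL PPL PPL PPL LPW WW PPL PPL PPL PPL PPL LPW WW PPL; concatenated:

PPLPPLPPLPPLLPWWWPPLPPLPPLPPLPPLLPWWWPPL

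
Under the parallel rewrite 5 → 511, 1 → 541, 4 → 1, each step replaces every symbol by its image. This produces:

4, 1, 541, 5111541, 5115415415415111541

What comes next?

Replace each of the 19 characters of 5115415415415111541 in place — 511 541 541 511 1 541 511 1 541 511 1 541 511 541 541 541 511 1 541 — and concatenate.

5115415415111541511154151115415115415415415111541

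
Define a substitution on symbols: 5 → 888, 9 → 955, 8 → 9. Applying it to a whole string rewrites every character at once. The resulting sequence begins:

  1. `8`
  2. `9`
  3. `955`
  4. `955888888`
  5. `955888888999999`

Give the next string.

Replace each of the 15 characters of 955888888999999 in place — 955 888 888 9 9 9 9 9 9 955 955 955 955 955 955 — and concatenate.

955888888999999955955955955955955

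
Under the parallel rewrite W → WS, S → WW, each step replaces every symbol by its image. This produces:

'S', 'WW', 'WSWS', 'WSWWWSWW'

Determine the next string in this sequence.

WSWWWSWSWSWWWSWS

Apply φ to WSWWWSWW symbol by symbol: W→WS, S→WW, W→WS, W→WS, W→WS, S→WW, W→WS, W→WS; joined: WS WW WS WS WS WW WS WS.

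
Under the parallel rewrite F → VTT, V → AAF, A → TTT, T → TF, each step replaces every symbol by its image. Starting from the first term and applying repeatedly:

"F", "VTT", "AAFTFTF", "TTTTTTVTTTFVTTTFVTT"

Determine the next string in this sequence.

Rewriting the 19 symbols of TTTTTTVTTTFVTTTFVTT one by one yields TF TF TF TF TF TF AAF TF TF TF VTT AAF TF TF TF VTT AAF TF TF; concatenated:

TFTFTFTFTFTFAAFTFTFTFVTTAAFTFTFTFVTTAAFTFTF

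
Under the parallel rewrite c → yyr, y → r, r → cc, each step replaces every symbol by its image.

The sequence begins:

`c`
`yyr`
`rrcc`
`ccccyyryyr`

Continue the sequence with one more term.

yyryyryyryyrrrccrrcc

Apply φ to ccccyyryyr symbol by symbol: c→yyr, c→yyr, c→yyr, c→yyr, y→r, y→r, r→cc, y→r, y→r, r→cc; joined: yyr yyr yyr yyr r r cc r r cc.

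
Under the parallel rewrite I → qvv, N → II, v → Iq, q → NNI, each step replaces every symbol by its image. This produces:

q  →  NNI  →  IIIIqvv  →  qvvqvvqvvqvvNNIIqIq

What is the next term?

φ(qvvqvvqvvqvvNNIIqIq) expands symbol-by-symbol to NNI Iq Iq NNI Iq Iq NNI Iq Iq NNI Iq Iq II II qvv qvv NNI qvv NNI; joining the 19 pieces gives the next term.

NNIIqIqNNIIqIqNNIIqIqNNIIqIqIIIIqvvqvvNNIqvvNNI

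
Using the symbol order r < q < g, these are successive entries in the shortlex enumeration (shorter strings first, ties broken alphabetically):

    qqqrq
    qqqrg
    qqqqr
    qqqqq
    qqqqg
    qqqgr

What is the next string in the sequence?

The successor of qqqgr increments the rightmost position that isn't already g and resets every position after it to r.

qqqgq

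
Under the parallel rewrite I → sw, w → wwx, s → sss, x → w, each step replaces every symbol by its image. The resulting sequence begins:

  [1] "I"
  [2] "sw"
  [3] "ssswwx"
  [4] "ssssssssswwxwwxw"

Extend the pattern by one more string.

Replace each of the 16 characters of ssssssssswwxwwxw in place — sss sss sss sss sss sss sss sss sss wwx wwx w wwx wwx w wwx — and concatenate.

ssssssssssssssssssssssssssswwxwwxwwwxwwxwwwx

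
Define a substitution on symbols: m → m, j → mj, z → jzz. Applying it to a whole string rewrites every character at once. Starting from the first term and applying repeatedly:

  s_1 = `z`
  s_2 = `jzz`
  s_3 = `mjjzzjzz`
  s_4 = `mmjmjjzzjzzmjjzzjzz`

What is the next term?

mmmjmmjmjjzzjzzmjjzzjzzmmjmjjzzjzzmjjzzjzz

Replace each of the 19 characters of mmjmjjzzjzzmjjzzjzz in place — m m mj m mj mj jzz jzz mj jzz jzz m mj mj jzz jzz mj jzz jzz — and concatenate.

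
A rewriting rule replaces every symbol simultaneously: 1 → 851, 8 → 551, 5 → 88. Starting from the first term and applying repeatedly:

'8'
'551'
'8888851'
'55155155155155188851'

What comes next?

8888851888885188888518888851888885155155155188851

Replace each of the 20 characters of 55155155155155188851 in place — 88 88 851 88 88 851 88 88 851 88 88 851 88 88 851 551 551 551 88 851 — and concatenate.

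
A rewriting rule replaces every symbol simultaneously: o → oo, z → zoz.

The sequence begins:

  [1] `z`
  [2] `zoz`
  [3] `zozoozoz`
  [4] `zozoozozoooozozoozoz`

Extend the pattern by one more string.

Rewriting the 20 symbols of zozoozozoooozozoozoz one by one yields zoz oo zoz oo oo zoz oo zoz oo oo oo oo zoz oo zoz oo oo zoz oo zoz; concatenated:

zozoozozoooozozoozozoooooooozozoozozoooozozoozoz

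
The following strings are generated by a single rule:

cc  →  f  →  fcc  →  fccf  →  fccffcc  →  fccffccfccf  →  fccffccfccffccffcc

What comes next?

From term 3 onward, concatenate the last term with the second-to-last: f·cc = fcc, fcc·f = fccf, …
So term 8 is fccffccfccffccffcc·fccffccfccf.

fccffccfccffccffccfccffccfccf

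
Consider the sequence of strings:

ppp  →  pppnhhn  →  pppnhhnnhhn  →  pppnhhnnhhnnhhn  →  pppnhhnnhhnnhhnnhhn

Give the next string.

Every step adds nhhn to the end: s(k+1) = s(k)·nhhn.
Applying this once more to pppnhhnnhhnnhhnnhhn:

pppnhhnnhhnnhhnnhhnnhhn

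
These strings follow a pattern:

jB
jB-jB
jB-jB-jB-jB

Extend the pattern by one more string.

s(k+1) = s(k)·-·s(k) — each term doubles the last with '-' between the halves.
Doubling jB-jB-jB-jB with '-' between the halves:

jB-jB-jB-jB-jB-jB-jB-jB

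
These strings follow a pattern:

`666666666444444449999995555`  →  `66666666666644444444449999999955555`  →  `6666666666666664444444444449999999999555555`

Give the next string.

666666666666666666444444444444449999999999995555555

Each string has the form 6^{3n} 4^{2n+2} 9^{2n} 5^{n+1}, where the shown terms are n = 3, 4, 5.
For the next term, n = 6, so the run lengths are 18, 14, 12, 7.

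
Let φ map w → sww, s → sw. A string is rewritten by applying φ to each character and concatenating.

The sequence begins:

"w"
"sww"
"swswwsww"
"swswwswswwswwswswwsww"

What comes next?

swswwswswwswwswswwswswwswwswswwswwswswwswswwswwswswwsww

φ(swswwswswwswwswswwsww) expands symbol-by-symbol to sw sww sw sww sww sw sww sw sww sww sw sww sww sw sww sw sww sww sw sww sww; joining the 21 pieces gives the next term.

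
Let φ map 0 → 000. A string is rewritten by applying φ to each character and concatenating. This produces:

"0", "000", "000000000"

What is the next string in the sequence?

000000000000000000000000000

Expanding 000000000: 0→000, 0→000, 0→000, 0→000, 0→000, 0→000, 0→000, 0→000, 0→000. Concatenated: 000 000 000 000 000 000 000 000 000.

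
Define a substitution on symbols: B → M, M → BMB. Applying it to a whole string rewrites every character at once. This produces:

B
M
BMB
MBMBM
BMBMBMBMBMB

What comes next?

Rewriting each symbol of BMBMBMBMBMB: B→M, M→BMB, B→M, M→BMB, B→M, M→BMB, B→M, M→BMB, B→M, M→BMB, B→M, which concatenates to M BMB M BMB M BMB M BMB M BMB M.

MBMBMBMBMBMBMBMBMBMBM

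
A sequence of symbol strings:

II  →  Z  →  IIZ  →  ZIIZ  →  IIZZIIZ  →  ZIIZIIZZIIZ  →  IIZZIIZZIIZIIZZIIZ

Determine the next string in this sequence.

From term 3 onward, concatenate the second-to-last term with the last: II·Z = IIZ, Z·IIZ = ZIIZ, …
Continuing: ZIIZIIZZIIZ · IIZZIIZZIIZIIZZIIZ gives term 8.

ZIIZIIZZIIZIIZZIIZZIIZIIZZIIZ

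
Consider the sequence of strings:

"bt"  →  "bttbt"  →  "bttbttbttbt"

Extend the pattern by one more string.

Each string is two copies of the previous one joined by 't'.
So the next term is two copies of bttbttbttbt with 't' between the halves.

bttbttbttbttbttbttbttbt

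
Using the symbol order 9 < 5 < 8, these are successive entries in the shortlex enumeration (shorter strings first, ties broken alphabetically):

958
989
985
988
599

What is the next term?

Find the rightmost character of 599 below 8, bump it to the next letter, and reset everything to its right to 9.

595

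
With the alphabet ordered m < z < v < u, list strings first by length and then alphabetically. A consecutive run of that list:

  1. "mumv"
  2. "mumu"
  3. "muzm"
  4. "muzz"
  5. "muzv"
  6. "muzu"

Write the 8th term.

muvz

Advancing 2 positions from muzu through muzu → muvm reaches term 8.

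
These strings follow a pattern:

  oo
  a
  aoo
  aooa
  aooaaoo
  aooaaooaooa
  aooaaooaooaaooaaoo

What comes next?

aooaaooaooaaooaaooaooaaooaooa

Each term (from the third on) is the previous term followed by the one before it: term 3 = a·oo = aoo.
So term 8 is aooaaooaooaaooaaoo·aooaaooaooa.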